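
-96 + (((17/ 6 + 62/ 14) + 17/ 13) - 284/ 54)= -455477/ 4914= -92.69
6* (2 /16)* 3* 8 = 18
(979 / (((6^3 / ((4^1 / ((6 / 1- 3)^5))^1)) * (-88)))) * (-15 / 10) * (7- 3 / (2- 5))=89 / 8748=0.01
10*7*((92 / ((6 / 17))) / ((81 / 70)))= 3831800 / 243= 15768.72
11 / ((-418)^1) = -1 / 38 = -0.03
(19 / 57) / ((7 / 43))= 43 / 21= 2.05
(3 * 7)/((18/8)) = 28/3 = 9.33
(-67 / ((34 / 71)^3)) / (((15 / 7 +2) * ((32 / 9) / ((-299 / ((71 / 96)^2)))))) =3225873924 / 142477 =22641.37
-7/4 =-1.75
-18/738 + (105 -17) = 87.98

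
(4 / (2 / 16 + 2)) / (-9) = -32 / 153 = -0.21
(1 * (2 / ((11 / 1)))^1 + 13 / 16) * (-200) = -4375 / 22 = -198.86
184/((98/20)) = 1840/49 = 37.55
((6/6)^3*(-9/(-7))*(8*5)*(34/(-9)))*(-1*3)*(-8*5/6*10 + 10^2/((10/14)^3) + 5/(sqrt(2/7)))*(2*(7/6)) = 3400*sqrt(14) + 847552/3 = 295238.97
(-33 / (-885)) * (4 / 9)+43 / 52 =116453 / 138060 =0.84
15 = 15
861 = 861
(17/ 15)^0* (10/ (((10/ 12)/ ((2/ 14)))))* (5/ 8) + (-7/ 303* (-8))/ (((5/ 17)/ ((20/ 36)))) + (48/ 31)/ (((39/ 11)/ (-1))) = 15136571/ 15385734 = 0.98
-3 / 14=-0.21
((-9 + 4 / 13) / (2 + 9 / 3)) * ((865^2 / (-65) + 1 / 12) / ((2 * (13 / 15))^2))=3043757265 / 456976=6660.65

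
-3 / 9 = -1 / 3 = -0.33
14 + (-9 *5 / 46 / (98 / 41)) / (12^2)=1009587 / 72128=14.00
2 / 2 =1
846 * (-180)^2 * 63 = 1726855200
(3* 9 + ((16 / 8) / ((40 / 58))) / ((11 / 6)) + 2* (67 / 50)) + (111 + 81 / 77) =275879 / 1925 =143.31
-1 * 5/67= -5/67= -0.07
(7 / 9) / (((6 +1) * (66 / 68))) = 0.11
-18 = -18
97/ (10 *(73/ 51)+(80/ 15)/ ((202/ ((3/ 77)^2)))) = 6.78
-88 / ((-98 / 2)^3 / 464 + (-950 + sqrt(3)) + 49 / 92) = 10022459392* sqrt(3) / 164830412406697 + 12057231832448 / 164830412406697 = 0.07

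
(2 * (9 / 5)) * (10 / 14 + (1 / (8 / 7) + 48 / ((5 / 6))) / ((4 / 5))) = 148797 / 560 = 265.71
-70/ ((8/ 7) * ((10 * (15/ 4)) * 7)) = -7/ 30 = -0.23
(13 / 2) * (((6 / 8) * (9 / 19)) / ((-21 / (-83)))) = 9711 / 1064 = 9.13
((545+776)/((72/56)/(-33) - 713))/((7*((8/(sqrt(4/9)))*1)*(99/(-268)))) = 88507/1482408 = 0.06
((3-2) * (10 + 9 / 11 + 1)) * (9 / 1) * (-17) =-19890 / 11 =-1808.18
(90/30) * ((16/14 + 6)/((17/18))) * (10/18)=1500/119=12.61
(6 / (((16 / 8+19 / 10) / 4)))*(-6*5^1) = -2400 / 13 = -184.62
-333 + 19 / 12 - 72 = -4841 / 12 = -403.42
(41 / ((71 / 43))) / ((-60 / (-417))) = 245057 / 1420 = 172.58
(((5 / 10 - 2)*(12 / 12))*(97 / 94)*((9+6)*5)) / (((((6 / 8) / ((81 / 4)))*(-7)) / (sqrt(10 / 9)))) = 472.00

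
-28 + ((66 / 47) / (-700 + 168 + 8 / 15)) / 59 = -309489479 / 11053178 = -28.00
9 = 9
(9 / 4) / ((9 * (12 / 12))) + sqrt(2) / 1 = 1 / 4 + sqrt(2) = 1.66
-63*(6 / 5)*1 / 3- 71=-481 / 5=-96.20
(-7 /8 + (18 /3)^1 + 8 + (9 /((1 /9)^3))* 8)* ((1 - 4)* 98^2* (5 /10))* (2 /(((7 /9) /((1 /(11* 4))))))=-3889703349 /88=-44201174.42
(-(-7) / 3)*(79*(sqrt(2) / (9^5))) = 553*sqrt(2) / 177147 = 0.00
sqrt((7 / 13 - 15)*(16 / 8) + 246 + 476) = sqrt(117130) / 13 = 26.33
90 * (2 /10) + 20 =38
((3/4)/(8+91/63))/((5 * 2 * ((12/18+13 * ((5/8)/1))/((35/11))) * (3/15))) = 0.01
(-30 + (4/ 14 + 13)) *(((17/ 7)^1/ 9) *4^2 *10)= -35360/ 49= -721.63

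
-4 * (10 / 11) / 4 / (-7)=10 / 77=0.13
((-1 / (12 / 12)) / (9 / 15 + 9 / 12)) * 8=-160 / 27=-5.93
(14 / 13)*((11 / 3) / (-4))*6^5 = -99792 / 13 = -7676.31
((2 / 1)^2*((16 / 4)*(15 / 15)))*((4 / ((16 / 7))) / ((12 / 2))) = 14 / 3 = 4.67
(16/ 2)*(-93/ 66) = -11.27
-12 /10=-6 /5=-1.20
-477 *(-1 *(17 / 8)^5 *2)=677271789 / 16384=41337.39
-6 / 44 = -3 / 22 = -0.14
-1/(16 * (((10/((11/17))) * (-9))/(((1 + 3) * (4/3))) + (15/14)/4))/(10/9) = 231/106000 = 0.00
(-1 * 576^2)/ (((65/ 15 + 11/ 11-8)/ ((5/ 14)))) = 311040/ 7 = 44434.29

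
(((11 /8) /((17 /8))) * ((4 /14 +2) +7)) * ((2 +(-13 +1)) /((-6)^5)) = 3575 /462672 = 0.01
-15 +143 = 128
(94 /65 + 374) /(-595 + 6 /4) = -48808 /77155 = -0.63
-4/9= -0.44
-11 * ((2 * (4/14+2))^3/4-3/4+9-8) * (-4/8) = 364221/2744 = 132.73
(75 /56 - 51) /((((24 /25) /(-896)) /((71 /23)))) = 3290850 /23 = 143080.43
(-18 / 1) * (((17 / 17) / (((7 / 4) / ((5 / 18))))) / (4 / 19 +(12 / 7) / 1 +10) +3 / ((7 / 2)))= -86974 / 5551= -15.67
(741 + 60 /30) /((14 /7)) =371.50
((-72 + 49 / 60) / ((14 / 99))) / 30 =-46981 / 2800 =-16.78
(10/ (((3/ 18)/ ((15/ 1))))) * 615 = 553500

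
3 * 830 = 2490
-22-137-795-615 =-1569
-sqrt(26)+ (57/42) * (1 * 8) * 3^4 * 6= 36936/7 - sqrt(26)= 5271.47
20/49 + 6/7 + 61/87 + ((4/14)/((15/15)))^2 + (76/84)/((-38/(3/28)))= 2.05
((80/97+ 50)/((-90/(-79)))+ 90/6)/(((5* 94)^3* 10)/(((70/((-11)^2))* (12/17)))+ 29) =0.00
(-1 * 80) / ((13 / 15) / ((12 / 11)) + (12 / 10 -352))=14400 / 63001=0.23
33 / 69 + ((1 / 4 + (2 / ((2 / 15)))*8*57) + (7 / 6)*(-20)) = 1881601 / 276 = 6817.39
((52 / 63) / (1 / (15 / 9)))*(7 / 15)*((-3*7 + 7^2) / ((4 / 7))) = 2548 / 81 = 31.46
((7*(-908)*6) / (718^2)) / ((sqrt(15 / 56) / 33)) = -209748*sqrt(210) / 644405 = -4.72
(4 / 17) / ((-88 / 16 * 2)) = -4 / 187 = -0.02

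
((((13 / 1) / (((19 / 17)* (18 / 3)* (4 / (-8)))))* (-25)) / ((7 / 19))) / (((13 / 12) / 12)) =20400 / 7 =2914.29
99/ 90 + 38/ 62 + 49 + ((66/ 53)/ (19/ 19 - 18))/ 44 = 7082078/ 139655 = 50.71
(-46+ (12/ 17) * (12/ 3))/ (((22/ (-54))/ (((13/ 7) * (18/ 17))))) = 4637412/ 22253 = 208.39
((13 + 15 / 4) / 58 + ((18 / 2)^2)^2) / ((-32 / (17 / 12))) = -25877723 / 89088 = -290.47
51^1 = 51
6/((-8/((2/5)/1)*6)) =-1/20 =-0.05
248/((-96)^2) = 31/1152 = 0.03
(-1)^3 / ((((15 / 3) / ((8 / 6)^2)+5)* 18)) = -8 / 1125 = -0.01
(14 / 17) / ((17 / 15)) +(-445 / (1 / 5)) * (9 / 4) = -5786385 / 1156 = -5005.52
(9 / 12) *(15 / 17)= 45 / 68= 0.66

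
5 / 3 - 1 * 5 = -10 / 3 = -3.33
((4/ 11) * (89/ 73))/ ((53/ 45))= 16020/ 42559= 0.38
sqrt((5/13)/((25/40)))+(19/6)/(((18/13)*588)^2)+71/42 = 2*sqrt(26)/13+1136216779/672126336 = 2.47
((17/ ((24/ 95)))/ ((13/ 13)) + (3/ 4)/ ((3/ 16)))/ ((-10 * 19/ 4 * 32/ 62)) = -53041/ 18240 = -2.91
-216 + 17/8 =-1711/8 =-213.88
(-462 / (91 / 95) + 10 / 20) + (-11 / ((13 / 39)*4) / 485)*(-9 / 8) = -97205659 / 201760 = -481.79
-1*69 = -69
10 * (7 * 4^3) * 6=26880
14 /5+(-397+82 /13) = -25213 /65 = -387.89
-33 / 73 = -0.45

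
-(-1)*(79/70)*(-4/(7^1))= -0.64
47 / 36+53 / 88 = 1.91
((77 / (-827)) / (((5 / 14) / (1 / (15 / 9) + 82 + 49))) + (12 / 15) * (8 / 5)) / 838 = -0.04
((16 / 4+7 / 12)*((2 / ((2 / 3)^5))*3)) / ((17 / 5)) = 66825 / 1088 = 61.42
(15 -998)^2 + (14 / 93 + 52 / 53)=4762844059 / 4929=966290.13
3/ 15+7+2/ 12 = 7.37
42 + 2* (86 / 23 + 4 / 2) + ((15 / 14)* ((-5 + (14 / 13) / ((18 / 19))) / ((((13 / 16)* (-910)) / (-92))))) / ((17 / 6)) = 2243372774 / 42092323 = 53.30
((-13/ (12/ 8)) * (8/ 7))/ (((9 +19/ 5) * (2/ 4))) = -65/ 42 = -1.55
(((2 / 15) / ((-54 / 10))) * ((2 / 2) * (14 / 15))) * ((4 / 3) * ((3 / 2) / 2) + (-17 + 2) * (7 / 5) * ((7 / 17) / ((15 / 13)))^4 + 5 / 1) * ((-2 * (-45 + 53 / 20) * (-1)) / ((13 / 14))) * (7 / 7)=1324190820536276 / 111308697703125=11.90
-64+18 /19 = -1198 /19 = -63.05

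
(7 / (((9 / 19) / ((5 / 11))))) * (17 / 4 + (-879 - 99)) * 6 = -2590175 / 66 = -39245.08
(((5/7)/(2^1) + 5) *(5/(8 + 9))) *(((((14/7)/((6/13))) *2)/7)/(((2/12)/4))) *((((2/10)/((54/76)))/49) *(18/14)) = 98800/285719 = 0.35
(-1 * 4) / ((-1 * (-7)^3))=-4 / 343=-0.01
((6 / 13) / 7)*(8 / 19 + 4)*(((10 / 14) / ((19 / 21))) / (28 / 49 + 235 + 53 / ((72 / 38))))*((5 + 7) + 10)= 5987520 / 311676209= 0.02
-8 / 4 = -2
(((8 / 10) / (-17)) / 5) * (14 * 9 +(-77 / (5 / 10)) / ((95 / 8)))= -42952 / 40375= -1.06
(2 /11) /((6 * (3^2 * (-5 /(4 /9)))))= -4 /13365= -0.00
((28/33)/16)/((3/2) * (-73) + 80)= -7/3894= -0.00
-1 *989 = -989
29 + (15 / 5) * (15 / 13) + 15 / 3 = 487 / 13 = 37.46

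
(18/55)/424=9/11660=0.00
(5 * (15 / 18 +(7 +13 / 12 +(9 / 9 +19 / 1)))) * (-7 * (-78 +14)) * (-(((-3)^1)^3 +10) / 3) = 3303440 / 9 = 367048.89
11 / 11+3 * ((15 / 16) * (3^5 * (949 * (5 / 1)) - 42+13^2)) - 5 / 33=856223009 / 264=3243268.97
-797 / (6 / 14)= -5579 / 3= -1859.67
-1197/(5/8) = -9576/5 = -1915.20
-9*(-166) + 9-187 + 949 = 2265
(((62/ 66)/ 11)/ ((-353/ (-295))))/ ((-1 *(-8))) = 9145/ 1025112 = 0.01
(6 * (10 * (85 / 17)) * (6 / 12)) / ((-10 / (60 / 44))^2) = 675 / 242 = 2.79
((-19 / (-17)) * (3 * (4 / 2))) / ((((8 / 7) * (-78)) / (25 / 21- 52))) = 20273 / 5304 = 3.82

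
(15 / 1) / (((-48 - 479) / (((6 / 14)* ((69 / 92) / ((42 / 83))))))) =-3735 / 206584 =-0.02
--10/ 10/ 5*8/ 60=2/ 75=0.03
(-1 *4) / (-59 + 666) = -4 / 607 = -0.01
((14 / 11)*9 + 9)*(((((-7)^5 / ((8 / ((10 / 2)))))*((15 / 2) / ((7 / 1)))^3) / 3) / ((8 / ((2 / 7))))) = -8859375 / 2816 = -3146.08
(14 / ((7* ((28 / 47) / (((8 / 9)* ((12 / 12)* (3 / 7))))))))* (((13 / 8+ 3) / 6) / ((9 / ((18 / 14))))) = 1739 / 12348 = 0.14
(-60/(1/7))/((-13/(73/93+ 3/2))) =29750/403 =73.82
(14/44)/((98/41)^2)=1681/30184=0.06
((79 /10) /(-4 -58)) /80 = -79 /49600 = -0.00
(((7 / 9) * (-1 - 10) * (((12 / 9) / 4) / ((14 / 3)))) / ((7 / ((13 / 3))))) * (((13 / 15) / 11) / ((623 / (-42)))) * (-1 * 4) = -676 / 84105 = -0.01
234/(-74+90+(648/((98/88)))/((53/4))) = 303849/77800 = 3.91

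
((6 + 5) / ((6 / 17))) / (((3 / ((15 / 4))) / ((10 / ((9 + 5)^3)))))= 4675 / 32928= 0.14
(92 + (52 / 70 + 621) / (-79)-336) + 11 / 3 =-2058848 / 8295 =-248.20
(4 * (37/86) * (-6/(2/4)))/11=-888/473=-1.88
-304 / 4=-76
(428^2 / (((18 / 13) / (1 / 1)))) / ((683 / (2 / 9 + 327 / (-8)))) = -435645899 / 55323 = -7874.59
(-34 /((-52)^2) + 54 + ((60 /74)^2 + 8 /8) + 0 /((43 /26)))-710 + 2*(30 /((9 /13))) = -3152183459 /5552664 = -567.69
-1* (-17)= 17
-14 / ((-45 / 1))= 0.31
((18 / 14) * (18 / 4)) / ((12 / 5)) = 135 / 56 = 2.41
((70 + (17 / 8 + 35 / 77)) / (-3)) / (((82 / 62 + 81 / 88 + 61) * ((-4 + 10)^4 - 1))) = -65999 / 223422465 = -0.00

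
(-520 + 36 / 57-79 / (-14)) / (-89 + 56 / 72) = 1229859 / 211204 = 5.82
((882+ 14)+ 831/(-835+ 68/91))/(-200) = -67946011/15183400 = -4.48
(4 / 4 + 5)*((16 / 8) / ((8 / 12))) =18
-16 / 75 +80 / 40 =134 / 75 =1.79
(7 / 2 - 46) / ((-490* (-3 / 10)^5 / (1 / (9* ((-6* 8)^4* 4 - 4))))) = -21250 / 113773135329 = -0.00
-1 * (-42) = 42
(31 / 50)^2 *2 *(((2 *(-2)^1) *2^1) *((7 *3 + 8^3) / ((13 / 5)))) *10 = -315208 / 25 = -12608.32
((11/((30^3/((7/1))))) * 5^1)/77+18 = 97201/5400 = 18.00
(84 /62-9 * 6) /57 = -544 /589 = -0.92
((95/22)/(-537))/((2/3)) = -95/7876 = -0.01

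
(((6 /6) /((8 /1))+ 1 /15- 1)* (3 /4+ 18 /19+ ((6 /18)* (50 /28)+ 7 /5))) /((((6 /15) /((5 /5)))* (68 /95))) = -2858299 /274176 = -10.43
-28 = -28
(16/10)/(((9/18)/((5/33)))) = 16/33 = 0.48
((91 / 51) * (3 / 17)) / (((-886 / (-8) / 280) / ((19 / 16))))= 121030 / 128027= 0.95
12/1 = 12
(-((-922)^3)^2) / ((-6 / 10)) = 3071535439966963520 / 3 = 1023845146655654506.67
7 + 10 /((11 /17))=247 /11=22.45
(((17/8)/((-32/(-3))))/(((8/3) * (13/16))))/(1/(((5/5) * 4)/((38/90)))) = 6885/7904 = 0.87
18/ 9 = 2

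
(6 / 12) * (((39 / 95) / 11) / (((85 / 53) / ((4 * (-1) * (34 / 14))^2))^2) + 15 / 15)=8167747309 / 125452250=65.11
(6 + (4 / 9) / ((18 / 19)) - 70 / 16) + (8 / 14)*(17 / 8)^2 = 42407 / 9072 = 4.67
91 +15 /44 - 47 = 1951 /44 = 44.34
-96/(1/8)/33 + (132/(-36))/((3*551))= -1269625/54549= -23.27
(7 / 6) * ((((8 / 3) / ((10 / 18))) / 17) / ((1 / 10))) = 56 / 17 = 3.29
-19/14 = -1.36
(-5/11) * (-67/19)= 335/209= 1.60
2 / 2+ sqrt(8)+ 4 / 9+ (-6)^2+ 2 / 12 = 2 * sqrt(2)+ 677 / 18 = 40.44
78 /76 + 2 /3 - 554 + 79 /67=-4209515 /7638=-551.13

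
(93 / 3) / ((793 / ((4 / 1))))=124 / 793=0.16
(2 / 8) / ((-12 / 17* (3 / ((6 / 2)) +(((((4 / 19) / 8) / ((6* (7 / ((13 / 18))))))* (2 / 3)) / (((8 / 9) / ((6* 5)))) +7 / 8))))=-2261 / 12035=-0.19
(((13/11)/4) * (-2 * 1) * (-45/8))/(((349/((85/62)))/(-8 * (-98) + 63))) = 3828825/346208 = 11.06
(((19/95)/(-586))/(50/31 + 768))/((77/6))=-93/2691301690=-0.00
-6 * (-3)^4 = -486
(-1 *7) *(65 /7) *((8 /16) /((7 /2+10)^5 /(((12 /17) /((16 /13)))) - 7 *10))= -3380 /81303193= -0.00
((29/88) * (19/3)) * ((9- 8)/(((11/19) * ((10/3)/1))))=1.08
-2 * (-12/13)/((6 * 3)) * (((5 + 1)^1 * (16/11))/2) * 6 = 384/143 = 2.69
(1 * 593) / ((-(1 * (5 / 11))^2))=-71753 / 25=-2870.12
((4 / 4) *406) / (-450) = -203 / 225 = -0.90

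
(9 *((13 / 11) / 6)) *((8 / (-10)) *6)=-468 / 55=-8.51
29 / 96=0.30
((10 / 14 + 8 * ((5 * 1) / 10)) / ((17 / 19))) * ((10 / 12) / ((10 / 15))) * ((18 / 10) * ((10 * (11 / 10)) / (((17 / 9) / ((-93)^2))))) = 4831824393 / 8092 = 597111.27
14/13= 1.08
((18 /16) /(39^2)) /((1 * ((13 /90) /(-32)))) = -0.16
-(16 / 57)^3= -4096 / 185193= -0.02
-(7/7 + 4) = -5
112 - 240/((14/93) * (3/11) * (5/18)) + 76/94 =-6886550/329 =-20931.76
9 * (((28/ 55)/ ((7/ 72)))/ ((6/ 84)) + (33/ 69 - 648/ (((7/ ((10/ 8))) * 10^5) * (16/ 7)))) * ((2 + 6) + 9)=456994400571/ 40480000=11289.39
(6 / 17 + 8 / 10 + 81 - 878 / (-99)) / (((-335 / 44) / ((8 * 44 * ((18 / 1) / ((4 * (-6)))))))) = 269613344 / 85425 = 3156.14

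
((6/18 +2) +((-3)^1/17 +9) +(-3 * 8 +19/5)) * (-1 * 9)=6918/85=81.39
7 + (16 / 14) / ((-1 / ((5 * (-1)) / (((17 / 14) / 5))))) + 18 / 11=6015 / 187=32.17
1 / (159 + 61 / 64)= 64 / 10237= 0.01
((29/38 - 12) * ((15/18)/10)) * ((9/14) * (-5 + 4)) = 0.60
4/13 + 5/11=0.76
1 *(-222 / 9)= -24.67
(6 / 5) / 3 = 2 / 5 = 0.40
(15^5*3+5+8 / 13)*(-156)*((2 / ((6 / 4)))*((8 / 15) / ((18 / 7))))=-13267832704 / 135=-98280242.25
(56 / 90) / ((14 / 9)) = 2 / 5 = 0.40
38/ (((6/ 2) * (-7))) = -38/ 21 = -1.81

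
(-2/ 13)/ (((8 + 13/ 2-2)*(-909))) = 4/ 295425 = 0.00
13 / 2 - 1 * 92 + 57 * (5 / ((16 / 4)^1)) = -57 / 4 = -14.25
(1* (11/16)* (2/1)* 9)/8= 99/64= 1.55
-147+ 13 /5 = -722 /5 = -144.40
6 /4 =3 /2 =1.50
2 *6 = 12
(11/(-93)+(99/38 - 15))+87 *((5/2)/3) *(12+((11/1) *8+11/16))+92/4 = 413355341/56544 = 7310.33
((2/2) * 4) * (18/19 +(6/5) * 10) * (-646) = -33456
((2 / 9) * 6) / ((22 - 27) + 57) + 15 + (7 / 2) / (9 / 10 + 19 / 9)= 171091 / 10569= 16.19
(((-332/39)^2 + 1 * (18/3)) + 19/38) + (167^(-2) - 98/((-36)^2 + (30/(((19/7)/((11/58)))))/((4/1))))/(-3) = 6383418276879559/80809619843394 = 78.99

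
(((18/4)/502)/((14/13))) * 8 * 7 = 117/251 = 0.47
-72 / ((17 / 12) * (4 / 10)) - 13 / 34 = -4333 / 34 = -127.44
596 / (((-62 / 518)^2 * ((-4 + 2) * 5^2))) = -19990138 / 24025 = -832.06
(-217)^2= 47089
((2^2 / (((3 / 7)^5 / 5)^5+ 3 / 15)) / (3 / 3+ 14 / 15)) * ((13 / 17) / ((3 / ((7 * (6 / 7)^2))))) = 2801875508940783810614625000 / 206608384217188449172806137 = 13.56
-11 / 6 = -1.83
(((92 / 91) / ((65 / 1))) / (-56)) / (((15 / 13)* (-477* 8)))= 23 / 364618800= 0.00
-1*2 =-2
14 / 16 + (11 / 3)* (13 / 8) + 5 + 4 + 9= 149 / 6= 24.83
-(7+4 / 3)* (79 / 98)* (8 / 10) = -5.37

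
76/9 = 8.44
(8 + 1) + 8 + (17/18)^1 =323/18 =17.94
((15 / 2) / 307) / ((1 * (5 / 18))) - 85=-84.91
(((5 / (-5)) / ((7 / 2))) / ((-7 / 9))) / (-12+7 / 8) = -0.03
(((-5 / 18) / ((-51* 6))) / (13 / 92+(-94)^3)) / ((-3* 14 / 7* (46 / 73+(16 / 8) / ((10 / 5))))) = 1679 / 15025656697254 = 0.00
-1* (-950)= 950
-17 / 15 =-1.13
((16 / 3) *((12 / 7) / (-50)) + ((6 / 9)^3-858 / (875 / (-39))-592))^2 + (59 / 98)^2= 33532184441973961 / 109395562500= 306522.35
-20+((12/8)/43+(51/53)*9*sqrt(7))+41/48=-39445/2064+459*sqrt(7)/53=3.80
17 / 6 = 2.83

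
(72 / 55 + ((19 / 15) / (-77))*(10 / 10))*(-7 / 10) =-0.90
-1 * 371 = -371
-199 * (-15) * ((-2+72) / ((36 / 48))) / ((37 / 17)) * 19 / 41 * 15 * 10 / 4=3374542500 / 1517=2224484.18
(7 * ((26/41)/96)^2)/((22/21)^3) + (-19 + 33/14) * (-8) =4270635443645/32075524096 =133.14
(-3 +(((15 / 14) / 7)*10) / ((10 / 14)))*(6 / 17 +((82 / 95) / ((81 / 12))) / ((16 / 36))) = -6208 / 11305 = -0.55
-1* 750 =-750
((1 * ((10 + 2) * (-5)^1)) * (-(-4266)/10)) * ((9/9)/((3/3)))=-25596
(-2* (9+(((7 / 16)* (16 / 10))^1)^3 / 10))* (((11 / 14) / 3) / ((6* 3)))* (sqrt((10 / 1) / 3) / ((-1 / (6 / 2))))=993773* sqrt(30) / 3780000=1.44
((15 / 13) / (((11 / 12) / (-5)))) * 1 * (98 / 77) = -12600 / 1573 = -8.01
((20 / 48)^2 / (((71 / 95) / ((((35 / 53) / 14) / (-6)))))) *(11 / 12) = -130625 / 78029568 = -0.00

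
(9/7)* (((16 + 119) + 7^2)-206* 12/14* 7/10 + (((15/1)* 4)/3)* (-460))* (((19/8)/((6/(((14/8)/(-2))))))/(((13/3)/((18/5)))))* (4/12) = 1127.07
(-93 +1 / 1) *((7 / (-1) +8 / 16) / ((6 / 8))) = 797.33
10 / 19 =0.53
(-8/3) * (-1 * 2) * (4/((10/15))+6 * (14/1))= 480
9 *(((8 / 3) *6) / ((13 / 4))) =44.31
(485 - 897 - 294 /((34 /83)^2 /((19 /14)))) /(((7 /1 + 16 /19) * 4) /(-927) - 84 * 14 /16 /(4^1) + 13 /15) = 159.03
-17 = -17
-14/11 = -1.27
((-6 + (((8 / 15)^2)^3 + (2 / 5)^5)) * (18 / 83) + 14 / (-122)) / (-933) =9027053977 / 5978532796875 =0.00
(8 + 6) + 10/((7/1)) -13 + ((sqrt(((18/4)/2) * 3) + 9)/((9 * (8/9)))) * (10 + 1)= 18.38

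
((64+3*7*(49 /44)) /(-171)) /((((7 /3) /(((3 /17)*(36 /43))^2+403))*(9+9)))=-828055920215 /168862350888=-4.90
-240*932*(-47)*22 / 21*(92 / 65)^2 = 130506483712 / 5915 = 22063648.98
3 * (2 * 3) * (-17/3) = -102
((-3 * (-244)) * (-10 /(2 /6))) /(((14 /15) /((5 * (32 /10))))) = -2635200 /7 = -376457.14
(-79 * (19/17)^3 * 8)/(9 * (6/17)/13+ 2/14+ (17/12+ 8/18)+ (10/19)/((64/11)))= -377.26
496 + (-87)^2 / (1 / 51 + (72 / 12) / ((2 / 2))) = 538291 / 307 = 1753.39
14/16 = 7/8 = 0.88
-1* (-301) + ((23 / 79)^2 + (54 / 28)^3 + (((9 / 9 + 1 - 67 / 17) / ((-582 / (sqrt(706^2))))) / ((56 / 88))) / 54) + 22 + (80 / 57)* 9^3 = 19607829800335199 / 14486928289848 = 1353.48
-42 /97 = -0.43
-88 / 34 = -44 / 17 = -2.59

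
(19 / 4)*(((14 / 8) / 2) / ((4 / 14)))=931 / 64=14.55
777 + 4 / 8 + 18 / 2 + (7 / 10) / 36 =283147 / 360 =786.52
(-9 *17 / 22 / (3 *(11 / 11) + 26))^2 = 23409 / 407044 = 0.06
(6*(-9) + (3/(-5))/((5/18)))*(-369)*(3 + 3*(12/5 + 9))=96362136/125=770897.09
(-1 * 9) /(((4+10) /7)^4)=-9 /16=-0.56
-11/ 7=-1.57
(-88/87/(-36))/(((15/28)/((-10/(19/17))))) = -20944/44631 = -0.47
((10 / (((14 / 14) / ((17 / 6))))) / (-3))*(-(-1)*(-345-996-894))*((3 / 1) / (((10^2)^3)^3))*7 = 17731 / 40000000000000000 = 0.00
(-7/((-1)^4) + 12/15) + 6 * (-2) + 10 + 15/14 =-499/70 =-7.13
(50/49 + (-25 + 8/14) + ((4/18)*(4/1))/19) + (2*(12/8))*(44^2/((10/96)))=2334952411/41895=55733.44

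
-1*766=-766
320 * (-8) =-2560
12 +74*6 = 456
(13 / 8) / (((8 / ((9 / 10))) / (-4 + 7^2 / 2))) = 4797 / 1280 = 3.75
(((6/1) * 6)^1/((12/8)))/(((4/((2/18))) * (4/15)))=5/2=2.50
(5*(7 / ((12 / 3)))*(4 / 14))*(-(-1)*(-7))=-35 / 2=-17.50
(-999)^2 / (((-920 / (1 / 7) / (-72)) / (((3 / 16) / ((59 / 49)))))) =188622189 / 108560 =1737.49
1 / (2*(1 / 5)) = 5 / 2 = 2.50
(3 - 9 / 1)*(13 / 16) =-39 / 8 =-4.88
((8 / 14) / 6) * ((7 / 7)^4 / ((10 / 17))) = 0.16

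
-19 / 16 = -1.19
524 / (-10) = -262 / 5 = -52.40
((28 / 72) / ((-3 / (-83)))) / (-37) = -581 / 1998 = -0.29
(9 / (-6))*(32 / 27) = -16 / 9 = -1.78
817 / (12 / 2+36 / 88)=17974 / 141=127.48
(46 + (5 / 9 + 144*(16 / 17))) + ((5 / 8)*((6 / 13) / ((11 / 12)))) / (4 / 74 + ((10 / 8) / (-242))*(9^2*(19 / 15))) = 1230143791 / 6780501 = 181.42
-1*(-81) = 81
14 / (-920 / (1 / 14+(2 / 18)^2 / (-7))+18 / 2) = -1106 / 1042569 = -0.00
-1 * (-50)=50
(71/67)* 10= 710/67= 10.60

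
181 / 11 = 16.45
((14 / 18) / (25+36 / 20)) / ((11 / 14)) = 245 / 6633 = 0.04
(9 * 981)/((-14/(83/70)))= -732807/980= -747.76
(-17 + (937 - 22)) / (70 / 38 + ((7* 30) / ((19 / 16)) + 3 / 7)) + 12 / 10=370051 / 59555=6.21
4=4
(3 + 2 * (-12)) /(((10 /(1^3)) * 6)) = -7 /20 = -0.35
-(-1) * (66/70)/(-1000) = -0.00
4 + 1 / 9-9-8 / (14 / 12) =-740 / 63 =-11.75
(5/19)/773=5/14687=0.00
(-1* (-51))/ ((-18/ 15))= -85/ 2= -42.50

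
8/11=0.73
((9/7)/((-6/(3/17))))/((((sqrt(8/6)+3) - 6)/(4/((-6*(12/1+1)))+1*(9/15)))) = 321*sqrt(3)/177905+2889/355810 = 0.01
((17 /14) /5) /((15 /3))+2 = 717 /350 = 2.05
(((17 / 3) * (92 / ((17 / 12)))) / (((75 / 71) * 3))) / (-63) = -26128 / 14175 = -1.84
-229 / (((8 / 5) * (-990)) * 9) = 229 / 14256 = 0.02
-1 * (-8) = 8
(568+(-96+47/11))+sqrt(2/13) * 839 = 839 * sqrt(26)/13+5239/11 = 805.36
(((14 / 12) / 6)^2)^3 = 117649 / 2176782336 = 0.00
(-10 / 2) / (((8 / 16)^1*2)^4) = -5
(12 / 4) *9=27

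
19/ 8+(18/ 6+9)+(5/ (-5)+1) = 115/ 8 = 14.38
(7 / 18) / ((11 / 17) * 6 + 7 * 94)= 119 / 202536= 0.00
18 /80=9 /40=0.22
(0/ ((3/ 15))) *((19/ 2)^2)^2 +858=858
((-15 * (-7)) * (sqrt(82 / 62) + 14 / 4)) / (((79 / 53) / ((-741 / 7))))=-4123665 / 158-589095 * sqrt(1271) / 2449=-34674.84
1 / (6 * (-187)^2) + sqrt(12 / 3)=419629 / 209814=2.00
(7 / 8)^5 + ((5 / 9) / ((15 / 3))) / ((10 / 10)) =184031 / 294912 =0.62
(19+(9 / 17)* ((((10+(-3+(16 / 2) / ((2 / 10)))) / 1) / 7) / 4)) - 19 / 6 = 23879 / 1428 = 16.72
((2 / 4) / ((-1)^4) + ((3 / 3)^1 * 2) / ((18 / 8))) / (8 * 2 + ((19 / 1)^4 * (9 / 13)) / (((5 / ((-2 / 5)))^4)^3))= 19371509552001953125 / 223159790125537260192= 0.09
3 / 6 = 1 / 2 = 0.50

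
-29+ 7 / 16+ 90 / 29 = -11813 / 464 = -25.46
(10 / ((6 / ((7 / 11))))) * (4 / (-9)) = -140 / 297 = -0.47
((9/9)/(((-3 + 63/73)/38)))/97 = -1387/7566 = -0.18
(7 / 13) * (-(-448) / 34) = 1568 / 221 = 7.10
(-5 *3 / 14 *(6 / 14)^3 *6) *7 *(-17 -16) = 40095 / 343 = 116.90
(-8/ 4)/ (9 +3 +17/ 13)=-0.15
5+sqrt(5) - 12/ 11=6.15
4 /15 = 0.27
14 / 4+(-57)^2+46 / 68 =55304 / 17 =3253.18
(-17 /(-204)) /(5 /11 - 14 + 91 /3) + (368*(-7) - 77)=-5879037 /2216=-2653.00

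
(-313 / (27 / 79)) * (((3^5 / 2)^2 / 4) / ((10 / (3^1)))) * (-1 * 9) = 1460104623 / 160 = 9125653.89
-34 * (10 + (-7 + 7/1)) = -340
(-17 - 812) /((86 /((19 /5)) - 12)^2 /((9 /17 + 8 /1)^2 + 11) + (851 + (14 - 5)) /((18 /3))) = -1810876719 /316046999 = -5.73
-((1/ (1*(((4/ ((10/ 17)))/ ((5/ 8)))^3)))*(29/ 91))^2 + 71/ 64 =3720270852358593511/ 3353483770303873024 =1.11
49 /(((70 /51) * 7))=51 /10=5.10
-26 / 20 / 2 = -13 / 20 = -0.65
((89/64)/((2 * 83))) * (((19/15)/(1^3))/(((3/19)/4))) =32129/119520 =0.27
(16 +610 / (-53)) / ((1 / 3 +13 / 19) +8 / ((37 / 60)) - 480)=-35853 / 3720653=-0.01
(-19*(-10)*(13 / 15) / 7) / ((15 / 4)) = 1976 / 315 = 6.27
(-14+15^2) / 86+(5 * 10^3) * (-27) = -11609789 / 86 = -134997.55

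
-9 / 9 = -1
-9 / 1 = -9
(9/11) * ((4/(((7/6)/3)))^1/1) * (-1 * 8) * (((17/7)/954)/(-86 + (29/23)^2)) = 2589984/1275602251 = 0.00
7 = 7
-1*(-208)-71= 137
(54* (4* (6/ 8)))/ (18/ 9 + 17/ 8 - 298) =-0.55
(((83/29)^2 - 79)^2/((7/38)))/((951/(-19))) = -853452735000/1569456539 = -543.79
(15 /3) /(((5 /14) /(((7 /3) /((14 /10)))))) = 70 /3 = 23.33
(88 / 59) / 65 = 88 / 3835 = 0.02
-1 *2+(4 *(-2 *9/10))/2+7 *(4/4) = 7/5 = 1.40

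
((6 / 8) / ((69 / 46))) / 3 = 0.17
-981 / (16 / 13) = -12753 / 16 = -797.06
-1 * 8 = -8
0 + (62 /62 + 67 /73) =1.92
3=3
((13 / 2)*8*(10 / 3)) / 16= 65 / 6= 10.83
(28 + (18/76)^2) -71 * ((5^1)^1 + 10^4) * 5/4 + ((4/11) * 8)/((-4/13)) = -7051901529/7942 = -887925.15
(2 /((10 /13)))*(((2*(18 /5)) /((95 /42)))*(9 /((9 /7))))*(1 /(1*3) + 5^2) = 183456 /125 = 1467.65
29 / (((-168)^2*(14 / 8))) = 29 / 49392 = 0.00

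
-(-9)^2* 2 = -162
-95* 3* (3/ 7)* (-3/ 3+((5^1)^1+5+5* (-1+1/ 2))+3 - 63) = 91485/ 14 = 6534.64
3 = 3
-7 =-7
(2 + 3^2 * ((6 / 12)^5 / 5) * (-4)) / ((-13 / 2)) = -71 / 260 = -0.27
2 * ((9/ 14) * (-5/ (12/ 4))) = -15/ 7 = -2.14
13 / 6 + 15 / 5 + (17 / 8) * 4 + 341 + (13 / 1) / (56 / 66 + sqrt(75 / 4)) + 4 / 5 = 141570 * sqrt(3) / 78539 + 418049228 / 1178085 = 357.98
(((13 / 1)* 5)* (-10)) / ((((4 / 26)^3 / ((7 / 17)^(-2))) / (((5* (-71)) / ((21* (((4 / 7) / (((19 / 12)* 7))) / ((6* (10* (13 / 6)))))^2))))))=782116717537553125 / 6912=113153460291891.37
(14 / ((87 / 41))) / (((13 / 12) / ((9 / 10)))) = 5.48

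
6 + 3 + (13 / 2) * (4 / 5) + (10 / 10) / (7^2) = 14.22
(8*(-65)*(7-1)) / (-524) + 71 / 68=62341 / 8908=7.00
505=505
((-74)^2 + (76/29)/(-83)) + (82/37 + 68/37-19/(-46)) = 22451776933/4096714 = 5480.44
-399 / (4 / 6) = -1197 / 2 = -598.50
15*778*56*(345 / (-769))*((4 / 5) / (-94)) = 90185760 / 36143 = 2495.25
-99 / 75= -33 / 25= -1.32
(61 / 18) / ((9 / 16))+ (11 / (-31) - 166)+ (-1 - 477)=-1602847 / 2511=-638.33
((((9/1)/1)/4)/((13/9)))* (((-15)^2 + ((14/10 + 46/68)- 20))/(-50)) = -2851443/442000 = -6.45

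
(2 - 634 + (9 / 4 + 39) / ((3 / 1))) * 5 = -12365 / 4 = -3091.25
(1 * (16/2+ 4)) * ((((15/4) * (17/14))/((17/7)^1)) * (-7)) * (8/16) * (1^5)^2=-315/4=-78.75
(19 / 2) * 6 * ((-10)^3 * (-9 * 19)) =9747000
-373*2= -746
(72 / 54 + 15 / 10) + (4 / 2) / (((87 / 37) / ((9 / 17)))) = 9713 / 2958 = 3.28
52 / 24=13 / 6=2.17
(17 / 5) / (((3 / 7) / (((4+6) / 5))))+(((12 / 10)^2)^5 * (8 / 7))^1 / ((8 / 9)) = 4886493002 / 205078125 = 23.83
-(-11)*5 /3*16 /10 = 88 /3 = 29.33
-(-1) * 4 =4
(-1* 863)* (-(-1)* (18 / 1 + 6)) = -20712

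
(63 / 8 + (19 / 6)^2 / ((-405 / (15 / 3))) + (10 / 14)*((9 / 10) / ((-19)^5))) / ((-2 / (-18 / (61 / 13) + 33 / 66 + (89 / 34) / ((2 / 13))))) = -53.01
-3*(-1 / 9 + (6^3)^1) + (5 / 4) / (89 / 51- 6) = -1687289 / 2604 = -647.96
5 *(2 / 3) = 10 / 3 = 3.33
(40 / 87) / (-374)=-20 / 16269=-0.00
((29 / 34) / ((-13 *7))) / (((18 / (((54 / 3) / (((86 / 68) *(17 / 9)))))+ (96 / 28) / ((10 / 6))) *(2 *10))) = -261 / 2476084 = -0.00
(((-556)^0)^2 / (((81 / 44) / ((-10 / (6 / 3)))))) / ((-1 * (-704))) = -5 / 1296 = -0.00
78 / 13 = 6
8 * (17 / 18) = 68 / 9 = 7.56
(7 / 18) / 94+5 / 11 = 8537 / 18612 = 0.46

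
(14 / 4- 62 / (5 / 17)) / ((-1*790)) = 2073 / 7900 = 0.26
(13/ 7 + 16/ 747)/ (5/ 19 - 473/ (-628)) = 117208036/ 63412083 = 1.85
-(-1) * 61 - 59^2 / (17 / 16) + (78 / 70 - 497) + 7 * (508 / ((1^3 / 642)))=1356148323 / 595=2279240.88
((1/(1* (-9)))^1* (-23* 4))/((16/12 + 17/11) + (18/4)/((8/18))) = 0.79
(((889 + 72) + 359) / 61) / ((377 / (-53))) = -69960 / 22997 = -3.04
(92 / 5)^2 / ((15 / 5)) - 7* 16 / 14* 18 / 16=7789 / 75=103.85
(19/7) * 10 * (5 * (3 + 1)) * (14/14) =3800/7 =542.86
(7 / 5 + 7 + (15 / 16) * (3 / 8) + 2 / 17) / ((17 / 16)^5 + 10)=790503424 / 1011977445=0.78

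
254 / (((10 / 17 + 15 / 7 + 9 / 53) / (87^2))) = 662733.47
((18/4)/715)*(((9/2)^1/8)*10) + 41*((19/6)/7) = 892877/48048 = 18.58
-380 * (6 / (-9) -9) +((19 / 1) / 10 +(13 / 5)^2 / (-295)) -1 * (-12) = 163159061 / 44250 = 3687.21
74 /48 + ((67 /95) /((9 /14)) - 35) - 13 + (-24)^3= -94866431 /6840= -13869.36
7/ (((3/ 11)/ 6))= 154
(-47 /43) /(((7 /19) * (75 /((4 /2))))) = -1786 /22575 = -0.08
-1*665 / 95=-7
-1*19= -19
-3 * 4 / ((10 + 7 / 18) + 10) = -216 / 367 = -0.59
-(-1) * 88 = 88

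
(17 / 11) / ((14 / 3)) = 0.33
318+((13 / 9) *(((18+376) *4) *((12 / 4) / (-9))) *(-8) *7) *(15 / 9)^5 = 3587486398 / 6561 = 546789.57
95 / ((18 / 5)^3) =11875 / 5832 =2.04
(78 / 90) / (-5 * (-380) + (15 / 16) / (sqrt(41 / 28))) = 2592512 / 5683583055- 104 * sqrt(287) / 9472638425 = 0.00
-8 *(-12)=96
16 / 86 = 8 / 43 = 0.19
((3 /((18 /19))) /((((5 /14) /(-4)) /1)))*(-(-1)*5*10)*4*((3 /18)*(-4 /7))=6080 /9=675.56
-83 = -83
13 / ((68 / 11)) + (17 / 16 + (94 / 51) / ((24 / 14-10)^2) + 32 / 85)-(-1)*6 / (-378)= 256009871 / 72056880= 3.55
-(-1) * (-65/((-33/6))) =11.82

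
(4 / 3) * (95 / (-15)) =-76 / 9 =-8.44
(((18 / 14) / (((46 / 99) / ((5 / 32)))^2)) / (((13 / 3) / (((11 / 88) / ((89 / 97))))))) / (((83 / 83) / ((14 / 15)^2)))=19964637 / 5013938176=0.00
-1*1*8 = -8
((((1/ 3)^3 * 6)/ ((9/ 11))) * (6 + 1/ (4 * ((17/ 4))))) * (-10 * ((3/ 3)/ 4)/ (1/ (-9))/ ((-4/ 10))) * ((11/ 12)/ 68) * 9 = -311575/ 27744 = -11.23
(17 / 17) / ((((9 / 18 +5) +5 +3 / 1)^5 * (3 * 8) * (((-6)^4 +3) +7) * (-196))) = -1 / 2754731863674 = -0.00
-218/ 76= -109/ 38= -2.87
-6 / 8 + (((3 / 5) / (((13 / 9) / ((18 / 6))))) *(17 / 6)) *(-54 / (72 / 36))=-24981 / 260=-96.08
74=74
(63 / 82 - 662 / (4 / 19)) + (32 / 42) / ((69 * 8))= -186765875 / 59409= -3143.73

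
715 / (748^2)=65 / 50864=0.00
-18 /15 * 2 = -12 /5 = -2.40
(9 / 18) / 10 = 1 / 20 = 0.05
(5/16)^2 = 0.10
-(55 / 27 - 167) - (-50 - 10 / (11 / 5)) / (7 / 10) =504958 / 2079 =242.89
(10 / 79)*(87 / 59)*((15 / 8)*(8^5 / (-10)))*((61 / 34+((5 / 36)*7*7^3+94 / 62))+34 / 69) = -21852108508160 / 56495981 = -386790.50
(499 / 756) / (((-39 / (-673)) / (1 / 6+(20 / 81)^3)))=64863977569 / 31338012888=2.07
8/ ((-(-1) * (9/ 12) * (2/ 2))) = 32/ 3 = 10.67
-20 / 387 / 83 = -20 / 32121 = -0.00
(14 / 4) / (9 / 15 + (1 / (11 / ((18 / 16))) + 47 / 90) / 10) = 138600 / 26233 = 5.28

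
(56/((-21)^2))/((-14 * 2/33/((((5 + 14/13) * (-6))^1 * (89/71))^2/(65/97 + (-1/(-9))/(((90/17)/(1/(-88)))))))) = -90235524706208640/193341877982071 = -466.71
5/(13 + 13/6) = 30/91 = 0.33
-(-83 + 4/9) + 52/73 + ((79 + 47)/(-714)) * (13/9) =927172/11169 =83.01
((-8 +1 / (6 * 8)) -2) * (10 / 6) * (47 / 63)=-12.41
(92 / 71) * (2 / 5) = 184 / 355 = 0.52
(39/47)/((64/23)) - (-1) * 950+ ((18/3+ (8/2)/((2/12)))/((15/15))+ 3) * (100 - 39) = 2963.30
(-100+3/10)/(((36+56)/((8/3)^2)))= -7976/1035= -7.71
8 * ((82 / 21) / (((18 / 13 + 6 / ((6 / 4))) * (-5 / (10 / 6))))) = -4264 / 2205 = -1.93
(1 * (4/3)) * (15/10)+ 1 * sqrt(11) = 2+ sqrt(11) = 5.32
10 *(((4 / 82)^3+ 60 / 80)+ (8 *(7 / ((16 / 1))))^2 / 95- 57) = -561.21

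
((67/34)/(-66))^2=4489/5035536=0.00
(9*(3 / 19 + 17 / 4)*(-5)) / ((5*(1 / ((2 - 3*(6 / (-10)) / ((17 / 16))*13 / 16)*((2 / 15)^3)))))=-38458 / 121125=-0.32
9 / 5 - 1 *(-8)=49 / 5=9.80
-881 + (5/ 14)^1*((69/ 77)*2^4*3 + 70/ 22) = -931933/ 1078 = -864.50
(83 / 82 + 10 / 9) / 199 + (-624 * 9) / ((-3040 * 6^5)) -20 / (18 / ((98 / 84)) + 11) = -1368968089 / 1835448640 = -0.75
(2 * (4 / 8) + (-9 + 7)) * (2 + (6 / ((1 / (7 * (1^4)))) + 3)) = -47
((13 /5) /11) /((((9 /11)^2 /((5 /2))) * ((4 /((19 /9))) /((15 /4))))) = 13585 /7776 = 1.75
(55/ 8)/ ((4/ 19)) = 1045/ 32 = 32.66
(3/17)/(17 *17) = 3/4913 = 0.00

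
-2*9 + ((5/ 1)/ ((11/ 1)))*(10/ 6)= -569/ 33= -17.24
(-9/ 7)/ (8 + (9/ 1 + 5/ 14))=-2/ 27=-0.07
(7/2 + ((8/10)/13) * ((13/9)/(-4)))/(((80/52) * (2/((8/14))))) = 4069/6300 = 0.65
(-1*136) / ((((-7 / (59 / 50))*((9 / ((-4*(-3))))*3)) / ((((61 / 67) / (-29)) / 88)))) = -122366 / 33662475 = -0.00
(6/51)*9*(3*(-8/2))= -216/17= -12.71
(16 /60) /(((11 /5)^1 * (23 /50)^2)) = 10000 /17457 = 0.57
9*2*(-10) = -180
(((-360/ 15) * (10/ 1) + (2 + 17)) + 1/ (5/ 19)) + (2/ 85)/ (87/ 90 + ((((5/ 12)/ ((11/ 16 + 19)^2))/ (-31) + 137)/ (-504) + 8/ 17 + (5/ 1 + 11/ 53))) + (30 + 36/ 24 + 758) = 30567383137606013/ 53411123432710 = 572.30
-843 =-843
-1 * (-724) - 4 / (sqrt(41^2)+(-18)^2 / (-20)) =22439 / 31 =723.84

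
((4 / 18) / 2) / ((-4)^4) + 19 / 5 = 43781 / 11520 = 3.80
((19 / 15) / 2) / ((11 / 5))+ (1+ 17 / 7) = 1717 / 462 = 3.72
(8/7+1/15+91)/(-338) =-4841/17745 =-0.27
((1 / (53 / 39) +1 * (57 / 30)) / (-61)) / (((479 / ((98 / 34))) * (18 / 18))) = -68453 / 263263190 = -0.00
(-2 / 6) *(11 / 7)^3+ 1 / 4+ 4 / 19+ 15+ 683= 54521251 / 78204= 697.17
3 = 3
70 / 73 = 0.96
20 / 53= 0.38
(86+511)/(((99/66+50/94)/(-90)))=-5050620/191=-26443.04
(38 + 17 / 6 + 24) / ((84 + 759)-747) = 389 / 576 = 0.68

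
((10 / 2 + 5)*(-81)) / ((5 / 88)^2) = -250905.60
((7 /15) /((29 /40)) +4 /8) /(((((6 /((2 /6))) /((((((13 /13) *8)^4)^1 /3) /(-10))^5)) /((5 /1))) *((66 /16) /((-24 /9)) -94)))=114715689708381274112 /727184334375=157753246.72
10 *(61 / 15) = 40.67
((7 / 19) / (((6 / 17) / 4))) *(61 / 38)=7259 / 1083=6.70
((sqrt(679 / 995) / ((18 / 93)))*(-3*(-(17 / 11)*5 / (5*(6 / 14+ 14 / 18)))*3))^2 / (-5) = -6736194416511 / 13908030400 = -484.34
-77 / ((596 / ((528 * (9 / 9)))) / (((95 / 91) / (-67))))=137940 / 129779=1.06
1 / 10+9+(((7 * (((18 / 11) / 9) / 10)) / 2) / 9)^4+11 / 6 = 10502516378401 / 960596010000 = 10.93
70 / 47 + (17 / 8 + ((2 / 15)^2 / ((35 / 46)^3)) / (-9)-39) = -1155311440219 / 32645025000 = -35.39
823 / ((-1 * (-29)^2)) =-823 / 841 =-0.98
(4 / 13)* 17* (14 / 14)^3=68 / 13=5.23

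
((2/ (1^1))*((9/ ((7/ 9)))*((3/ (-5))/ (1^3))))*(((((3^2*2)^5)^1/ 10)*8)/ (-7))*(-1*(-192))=705277476864/ 1225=575736715.81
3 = 3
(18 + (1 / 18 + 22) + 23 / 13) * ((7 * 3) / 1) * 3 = 68509 / 26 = 2634.96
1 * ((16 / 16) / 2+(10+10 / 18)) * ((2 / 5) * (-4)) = -796 / 45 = -17.69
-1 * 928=-928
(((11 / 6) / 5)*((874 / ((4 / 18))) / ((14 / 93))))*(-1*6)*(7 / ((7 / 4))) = -229911.94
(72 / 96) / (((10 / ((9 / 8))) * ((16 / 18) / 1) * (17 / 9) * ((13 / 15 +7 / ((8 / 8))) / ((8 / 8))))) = 6561 / 1027072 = 0.01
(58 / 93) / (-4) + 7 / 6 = 94 / 93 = 1.01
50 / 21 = 2.38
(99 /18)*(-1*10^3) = -5500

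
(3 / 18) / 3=1 / 18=0.06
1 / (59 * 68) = 1 / 4012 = 0.00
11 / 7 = 1.57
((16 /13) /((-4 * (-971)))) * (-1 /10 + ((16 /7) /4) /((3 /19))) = 1478 /1325415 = 0.00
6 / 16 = 3 / 8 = 0.38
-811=-811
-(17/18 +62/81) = -277/162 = -1.71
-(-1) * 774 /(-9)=-86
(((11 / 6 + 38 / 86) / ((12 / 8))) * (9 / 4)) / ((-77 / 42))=-1761 / 946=-1.86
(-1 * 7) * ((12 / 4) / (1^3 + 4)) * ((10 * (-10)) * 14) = 5880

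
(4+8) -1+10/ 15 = 35/ 3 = 11.67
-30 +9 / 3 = -27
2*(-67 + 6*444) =5194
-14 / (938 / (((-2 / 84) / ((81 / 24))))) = 4 / 37989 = 0.00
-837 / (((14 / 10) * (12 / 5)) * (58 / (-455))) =453375 / 232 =1954.20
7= 7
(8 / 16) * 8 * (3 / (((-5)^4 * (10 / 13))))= 78 / 3125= 0.02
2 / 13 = 0.15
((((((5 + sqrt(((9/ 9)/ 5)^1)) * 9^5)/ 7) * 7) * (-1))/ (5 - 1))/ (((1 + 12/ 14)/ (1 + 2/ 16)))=-18600435/ 416 - 3720087 * sqrt(5)/ 2080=-48711.80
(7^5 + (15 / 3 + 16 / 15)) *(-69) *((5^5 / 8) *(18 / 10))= -1631392875 / 2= -815696437.50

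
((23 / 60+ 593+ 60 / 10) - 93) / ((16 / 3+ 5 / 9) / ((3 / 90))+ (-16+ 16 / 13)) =394979 / 126280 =3.13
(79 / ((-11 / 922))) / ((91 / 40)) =-2910.61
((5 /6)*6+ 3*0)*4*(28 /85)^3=87808 /122825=0.71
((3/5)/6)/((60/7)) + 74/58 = 22403/17400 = 1.29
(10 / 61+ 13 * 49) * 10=388670 / 61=6371.64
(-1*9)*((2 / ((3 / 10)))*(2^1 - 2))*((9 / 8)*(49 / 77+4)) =0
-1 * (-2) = 2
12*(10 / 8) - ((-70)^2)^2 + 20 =-24009965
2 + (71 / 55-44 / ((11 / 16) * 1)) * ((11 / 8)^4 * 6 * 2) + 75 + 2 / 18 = -2612.70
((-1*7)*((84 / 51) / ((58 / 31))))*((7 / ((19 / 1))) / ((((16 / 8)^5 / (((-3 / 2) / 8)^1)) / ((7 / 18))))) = 0.01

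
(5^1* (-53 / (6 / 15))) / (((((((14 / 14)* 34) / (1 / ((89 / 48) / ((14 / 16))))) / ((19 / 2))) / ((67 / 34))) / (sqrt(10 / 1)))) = -35421225* sqrt(10) / 205768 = -544.36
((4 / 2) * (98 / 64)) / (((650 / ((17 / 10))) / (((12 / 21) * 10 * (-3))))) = -357 / 2600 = -0.14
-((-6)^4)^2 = -1679616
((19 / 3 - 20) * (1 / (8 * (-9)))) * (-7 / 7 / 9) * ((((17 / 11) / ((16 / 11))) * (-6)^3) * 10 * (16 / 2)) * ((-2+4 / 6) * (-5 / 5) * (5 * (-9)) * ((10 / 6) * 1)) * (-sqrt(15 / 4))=174250 * sqrt(15) / 9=74985.26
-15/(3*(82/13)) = -65/82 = -0.79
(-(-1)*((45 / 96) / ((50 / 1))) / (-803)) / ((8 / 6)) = -9 / 1027840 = -0.00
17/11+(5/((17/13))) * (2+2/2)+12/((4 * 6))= 5055/374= 13.52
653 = 653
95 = 95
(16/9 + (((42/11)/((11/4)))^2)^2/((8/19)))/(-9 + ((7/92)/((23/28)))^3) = -378545210649657314/321266304581547501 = -1.18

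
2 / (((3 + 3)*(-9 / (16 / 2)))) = -8 / 27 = -0.30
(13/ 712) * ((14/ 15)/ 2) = 91/ 10680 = 0.01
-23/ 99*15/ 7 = -115/ 231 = -0.50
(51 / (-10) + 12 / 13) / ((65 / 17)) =-1.09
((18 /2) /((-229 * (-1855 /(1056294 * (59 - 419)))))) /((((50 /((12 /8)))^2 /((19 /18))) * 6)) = -1.28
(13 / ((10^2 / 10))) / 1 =13 / 10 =1.30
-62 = -62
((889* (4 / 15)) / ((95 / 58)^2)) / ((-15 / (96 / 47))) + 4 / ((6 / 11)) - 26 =-325547096 / 10604375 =-30.70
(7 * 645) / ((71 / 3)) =13545 / 71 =190.77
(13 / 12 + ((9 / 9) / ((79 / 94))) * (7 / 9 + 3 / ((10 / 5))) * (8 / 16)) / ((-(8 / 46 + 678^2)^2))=-50255 / 4354933303001088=-0.00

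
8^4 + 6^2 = 4132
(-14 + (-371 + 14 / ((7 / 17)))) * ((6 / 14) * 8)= -8424 / 7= -1203.43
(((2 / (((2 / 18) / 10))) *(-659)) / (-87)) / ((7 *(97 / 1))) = 39540 / 19691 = 2.01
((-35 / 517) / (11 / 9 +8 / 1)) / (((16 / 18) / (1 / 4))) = -0.00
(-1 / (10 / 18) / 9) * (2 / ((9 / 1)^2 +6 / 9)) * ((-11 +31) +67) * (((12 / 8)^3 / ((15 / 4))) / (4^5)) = -2349 / 6272000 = -0.00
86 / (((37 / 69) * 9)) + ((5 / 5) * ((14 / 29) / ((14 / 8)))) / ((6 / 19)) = 20058 / 1073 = 18.69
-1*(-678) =678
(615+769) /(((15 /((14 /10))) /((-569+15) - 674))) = -11896864 /75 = -158624.85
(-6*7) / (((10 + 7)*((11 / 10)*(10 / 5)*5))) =-42 / 187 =-0.22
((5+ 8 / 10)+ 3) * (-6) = -264 / 5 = -52.80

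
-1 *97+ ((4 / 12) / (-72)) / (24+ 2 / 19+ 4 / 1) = -11188387 / 115344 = -97.00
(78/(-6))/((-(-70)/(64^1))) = -416/35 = -11.89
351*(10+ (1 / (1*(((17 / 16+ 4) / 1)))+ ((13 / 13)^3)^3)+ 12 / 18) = 12493 / 3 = 4164.33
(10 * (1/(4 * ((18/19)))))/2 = 95/72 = 1.32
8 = 8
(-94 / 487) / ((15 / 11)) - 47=-344369 / 7305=-47.14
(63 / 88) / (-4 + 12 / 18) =-189 / 880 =-0.21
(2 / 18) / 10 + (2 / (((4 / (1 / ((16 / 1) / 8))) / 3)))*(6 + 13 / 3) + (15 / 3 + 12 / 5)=2729 / 180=15.16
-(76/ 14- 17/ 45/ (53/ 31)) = -86941/ 16695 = -5.21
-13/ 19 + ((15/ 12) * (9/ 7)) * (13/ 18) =507/ 1064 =0.48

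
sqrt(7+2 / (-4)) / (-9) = -0.28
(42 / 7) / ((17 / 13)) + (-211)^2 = 756935 / 17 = 44525.59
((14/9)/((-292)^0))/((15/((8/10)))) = 56/675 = 0.08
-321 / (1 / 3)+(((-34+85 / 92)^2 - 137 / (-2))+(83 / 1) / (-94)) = 79022391 / 397808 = 198.64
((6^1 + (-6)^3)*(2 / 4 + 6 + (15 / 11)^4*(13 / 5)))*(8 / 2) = -190504860 / 14641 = -13011.74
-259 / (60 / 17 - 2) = -4403 / 26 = -169.35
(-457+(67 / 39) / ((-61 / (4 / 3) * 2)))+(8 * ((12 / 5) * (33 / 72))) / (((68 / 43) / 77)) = -17311478 / 606645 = -28.54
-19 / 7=-2.71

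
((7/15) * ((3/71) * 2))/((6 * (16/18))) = 21/2840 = 0.01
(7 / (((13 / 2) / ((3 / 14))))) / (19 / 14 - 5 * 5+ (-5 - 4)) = -0.01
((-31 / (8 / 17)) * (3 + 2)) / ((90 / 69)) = -12121 / 48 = -252.52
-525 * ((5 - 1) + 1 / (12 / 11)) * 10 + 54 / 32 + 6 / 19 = -7846391 / 304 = -25810.50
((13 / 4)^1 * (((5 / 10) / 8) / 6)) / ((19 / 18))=39 / 1216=0.03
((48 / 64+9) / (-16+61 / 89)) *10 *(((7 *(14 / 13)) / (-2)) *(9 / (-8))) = -588735 / 21808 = -27.00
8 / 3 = 2.67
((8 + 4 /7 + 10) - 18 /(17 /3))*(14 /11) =3664 /187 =19.59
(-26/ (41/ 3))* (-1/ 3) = 26/ 41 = 0.63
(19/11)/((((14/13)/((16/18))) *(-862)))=-494/298683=-0.00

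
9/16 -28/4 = -103/16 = -6.44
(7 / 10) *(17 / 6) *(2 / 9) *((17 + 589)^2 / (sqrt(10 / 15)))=1213919 *sqrt(6) / 15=198232.14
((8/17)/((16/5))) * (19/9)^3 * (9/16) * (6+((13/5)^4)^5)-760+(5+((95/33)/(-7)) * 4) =10037289918906004884666832793/64714965820312500000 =155099980.22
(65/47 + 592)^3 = 21691961596369/103823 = 208932140.24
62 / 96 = 0.65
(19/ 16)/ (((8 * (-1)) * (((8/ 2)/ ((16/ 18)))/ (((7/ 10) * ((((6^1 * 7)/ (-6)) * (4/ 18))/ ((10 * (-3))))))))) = -931/ 777600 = -0.00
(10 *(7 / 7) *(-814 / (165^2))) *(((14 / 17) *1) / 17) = -2072 / 143055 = -0.01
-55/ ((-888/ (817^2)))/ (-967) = -36711895/ 858696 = -42.75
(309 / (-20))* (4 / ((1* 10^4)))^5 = -309 / 1953125000000000000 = -0.00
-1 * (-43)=43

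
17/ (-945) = -17/ 945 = -0.02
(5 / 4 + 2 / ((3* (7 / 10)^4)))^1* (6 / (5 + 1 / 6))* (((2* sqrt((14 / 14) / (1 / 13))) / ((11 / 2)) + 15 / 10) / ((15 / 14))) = 185624* sqrt(13) / 116963 + 69609 / 10633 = 12.27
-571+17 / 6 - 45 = -3679 / 6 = -613.17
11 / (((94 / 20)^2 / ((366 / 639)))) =134200 / 470517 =0.29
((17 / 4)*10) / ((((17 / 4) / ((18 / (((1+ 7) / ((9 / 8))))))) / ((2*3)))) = 1215 / 8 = 151.88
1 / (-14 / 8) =-4 / 7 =-0.57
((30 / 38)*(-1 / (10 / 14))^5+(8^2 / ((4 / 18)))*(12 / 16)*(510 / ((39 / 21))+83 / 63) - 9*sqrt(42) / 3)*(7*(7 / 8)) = 450815936823 / 1235000 - 147*sqrt(42) / 8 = 364914.06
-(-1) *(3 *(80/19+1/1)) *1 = 297/19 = 15.63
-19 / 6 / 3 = -19 / 18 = -1.06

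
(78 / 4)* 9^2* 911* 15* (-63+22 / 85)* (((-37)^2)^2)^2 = -161724059358309547768071 / 34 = -4756589981126751404943.26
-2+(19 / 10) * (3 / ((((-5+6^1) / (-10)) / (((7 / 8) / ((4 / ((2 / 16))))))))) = -911 / 256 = -3.56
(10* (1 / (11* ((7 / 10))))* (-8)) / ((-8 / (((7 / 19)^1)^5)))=0.01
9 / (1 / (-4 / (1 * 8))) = -9 / 2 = -4.50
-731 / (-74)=731 / 74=9.88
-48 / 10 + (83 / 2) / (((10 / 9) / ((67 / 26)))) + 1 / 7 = 333391 / 3640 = 91.59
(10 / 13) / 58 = 5 / 377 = 0.01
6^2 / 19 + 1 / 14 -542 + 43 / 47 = -6740065 / 12502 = -539.12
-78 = -78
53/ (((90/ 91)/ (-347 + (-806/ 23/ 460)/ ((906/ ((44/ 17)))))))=-17044717719302/ 916611525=-18595.36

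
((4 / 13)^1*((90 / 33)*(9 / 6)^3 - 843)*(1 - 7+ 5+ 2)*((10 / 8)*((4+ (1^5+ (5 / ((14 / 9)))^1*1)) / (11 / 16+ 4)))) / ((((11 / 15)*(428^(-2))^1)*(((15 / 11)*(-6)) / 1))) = 7360516304 / 429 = 17157380.66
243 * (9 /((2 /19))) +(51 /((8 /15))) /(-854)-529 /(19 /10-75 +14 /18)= 40184374329 /1933456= 20783.70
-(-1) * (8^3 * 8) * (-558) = -2285568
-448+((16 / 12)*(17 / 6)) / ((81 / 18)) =-36220 / 81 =-447.16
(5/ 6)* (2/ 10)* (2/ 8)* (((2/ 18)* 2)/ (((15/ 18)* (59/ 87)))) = 29/ 1770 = 0.02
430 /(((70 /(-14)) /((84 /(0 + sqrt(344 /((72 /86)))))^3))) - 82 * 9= -8001504 * sqrt(2) /1849 - 738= -6857.98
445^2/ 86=198025/ 86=2302.62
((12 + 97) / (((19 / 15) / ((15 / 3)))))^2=66830625 / 361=185126.39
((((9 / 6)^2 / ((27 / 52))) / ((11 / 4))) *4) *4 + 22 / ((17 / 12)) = 22856 / 561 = 40.74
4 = 4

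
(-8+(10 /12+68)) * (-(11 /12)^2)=-44165 /864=-51.12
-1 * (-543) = 543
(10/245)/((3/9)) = 6/49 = 0.12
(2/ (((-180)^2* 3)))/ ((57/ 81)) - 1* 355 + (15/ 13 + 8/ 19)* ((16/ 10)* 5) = -152231387/ 444600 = -342.40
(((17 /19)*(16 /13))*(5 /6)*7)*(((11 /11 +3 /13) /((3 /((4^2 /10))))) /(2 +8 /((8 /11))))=121856 /375687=0.32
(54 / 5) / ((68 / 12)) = 1.91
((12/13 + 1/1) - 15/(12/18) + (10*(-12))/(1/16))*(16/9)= -3449.91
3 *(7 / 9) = 7 / 3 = 2.33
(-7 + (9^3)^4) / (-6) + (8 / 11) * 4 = -1553362450511 / 33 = -47071589409.42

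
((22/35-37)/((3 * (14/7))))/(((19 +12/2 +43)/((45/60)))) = -1273/19040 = -0.07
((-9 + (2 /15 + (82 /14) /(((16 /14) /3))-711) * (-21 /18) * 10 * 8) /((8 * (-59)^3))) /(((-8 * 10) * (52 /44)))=1606363 /3844694880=0.00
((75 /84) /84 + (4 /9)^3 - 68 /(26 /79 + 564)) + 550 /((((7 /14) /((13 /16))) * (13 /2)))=137.48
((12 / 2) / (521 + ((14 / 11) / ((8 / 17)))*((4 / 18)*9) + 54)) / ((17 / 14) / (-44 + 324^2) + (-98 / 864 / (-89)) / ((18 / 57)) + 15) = 5591713792896 / 8115893051540017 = 0.00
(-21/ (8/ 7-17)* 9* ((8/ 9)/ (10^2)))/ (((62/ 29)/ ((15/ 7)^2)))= 261/ 1147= 0.23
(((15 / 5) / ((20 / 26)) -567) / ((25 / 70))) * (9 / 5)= -354753 / 125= -2838.02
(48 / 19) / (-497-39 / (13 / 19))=-24 / 5263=-0.00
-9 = -9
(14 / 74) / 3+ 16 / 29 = 1979 / 3219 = 0.61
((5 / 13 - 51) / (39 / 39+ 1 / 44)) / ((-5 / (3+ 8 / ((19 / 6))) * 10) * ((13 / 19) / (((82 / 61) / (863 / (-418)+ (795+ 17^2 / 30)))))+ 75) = 217078477 / 15882274720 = 0.01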